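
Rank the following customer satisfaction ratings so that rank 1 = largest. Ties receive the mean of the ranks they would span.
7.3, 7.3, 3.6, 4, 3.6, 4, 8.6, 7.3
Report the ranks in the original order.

Sorted (descending): 8.6, 7.3, 7.3, 7.3, 4, 4, 3.6, 3.6
The 3 values of 7.3 occupy positions 2–4 → average rank 3.
The 2 values of 4 occupy positions 5–6 → average rank (5+6)/2 = 5.5.
The 2 values of 3.6 occupy positions 7–8 → average rank (7+8)/2 = 7.5.

3, 3, 7.5, 5.5, 7.5, 5.5, 1, 3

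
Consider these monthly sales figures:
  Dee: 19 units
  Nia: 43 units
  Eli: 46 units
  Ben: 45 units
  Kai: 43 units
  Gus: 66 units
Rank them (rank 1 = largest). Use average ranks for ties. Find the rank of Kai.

Sorted (descending): 66, 46, 45, 43, 43, 19
The 2 values of 43 occupy positions 4–5 → average rank (4+5)/2 = 4.5.
Kai has value 43 units → rank 4.5.

4.5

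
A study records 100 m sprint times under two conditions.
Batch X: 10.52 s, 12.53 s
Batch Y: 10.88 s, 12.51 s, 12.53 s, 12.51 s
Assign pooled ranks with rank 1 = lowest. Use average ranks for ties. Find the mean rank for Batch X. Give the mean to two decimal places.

Sorted (ascending): 10.52, 10.88, 12.51, 12.51, 12.53, 12.53
The 2 values of 12.51 occupy positions 3–4 → average rank (3+4)/2 = 3.5.
The 2 values of 12.53 occupy positions 5–6 → average rank (5+6)/2 = 5.5.
Batch X values → pooled ranks: 10.52→1, 12.53→5.5
Mean rank = (1 + 5.5) / 2 = 3.25

3.25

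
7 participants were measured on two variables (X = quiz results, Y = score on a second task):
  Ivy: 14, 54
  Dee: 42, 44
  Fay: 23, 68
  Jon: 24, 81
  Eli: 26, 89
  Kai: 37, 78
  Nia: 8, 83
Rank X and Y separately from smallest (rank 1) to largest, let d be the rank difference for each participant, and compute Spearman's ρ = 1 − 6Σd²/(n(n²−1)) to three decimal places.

-0.250

Ranks of variable 1: 2, 7, 3, 4, 5, 6, 1
Ranks of variable 2: 2, 1, 3, 5, 7, 4, 6
d = r₁ − r₂: 0, 6, 0, -1, -2, 2, -5
d²: 0, 36, 0, 1, 4, 4, 25; Σd² = 70
ρ = 1 − 6·70/(7·48) = 1 − 420/336 = -0.250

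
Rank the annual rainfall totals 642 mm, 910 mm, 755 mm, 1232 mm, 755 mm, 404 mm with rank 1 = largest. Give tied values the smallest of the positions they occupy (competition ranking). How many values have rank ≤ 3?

4

Sorted (descending): 1232, 910, 755, 755, 642, 404
The 2 values of 755 occupy positions 3–4 → each gets rank 3.
Ranks ≤ 3: {1, 2, 3, 3} → 4 values.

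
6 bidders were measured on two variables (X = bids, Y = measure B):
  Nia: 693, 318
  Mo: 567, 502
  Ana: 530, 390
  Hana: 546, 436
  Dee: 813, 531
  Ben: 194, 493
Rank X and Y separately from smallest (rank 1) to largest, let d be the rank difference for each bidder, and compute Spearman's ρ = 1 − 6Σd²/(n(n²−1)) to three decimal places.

0.257

Ranks of variable 1: 5, 4, 2, 3, 6, 1
Ranks of variable 2: 1, 5, 2, 3, 6, 4
d = r₁ − r₂: 4, -1, 0, 0, 0, -3
d²: 16, 1, 0, 0, 0, 9; Σd² = 26
ρ = 1 − 6·26/(6·35) = 1 − 156/210 = 0.257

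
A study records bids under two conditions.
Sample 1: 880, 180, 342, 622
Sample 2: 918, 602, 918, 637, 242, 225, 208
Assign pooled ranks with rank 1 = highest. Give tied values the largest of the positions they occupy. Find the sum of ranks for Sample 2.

Sorted (descending): 918, 918, 880, 637, 622, 602, 342, 242, 225, 208, 180
The 2 values of 918 occupy positions 1–2 → each gets rank 2.
Sample 2 values → pooled ranks: 918→2, 602→6, 918→2, 637→4, 242→8, 225→9, 208→10
Rank sum = 2 + 6 + 2 + 4 + 8 + 9 + 10 = 41

41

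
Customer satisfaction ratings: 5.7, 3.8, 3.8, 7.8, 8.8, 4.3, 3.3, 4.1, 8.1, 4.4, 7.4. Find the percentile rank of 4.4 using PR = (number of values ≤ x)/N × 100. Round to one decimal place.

N = 11.
Strictly below 4.4: 5. Equal to 4.4: 1.
PR = 6/11 × 100 = 54.5

54.5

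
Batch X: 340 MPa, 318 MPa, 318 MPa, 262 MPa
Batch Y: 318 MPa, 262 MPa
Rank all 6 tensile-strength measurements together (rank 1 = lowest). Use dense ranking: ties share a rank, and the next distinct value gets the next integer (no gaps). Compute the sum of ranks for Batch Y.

Sorted (ascending): 262, 262, 318, 318, 318, 340
The 2 values of 262 share dense rank 1.
The 3 values of 318 share dense rank 2.
Remaining distinct values take the next consecutive integers.
Batch Y values → pooled ranks: 318→2, 262→1
Rank sum = 2 + 1 = 3

3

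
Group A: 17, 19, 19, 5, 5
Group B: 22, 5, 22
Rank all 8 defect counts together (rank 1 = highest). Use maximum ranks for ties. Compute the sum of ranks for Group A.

29

Sorted (descending): 22, 22, 19, 19, 17, 5, 5, 5
The 2 values of 22 occupy positions 1–2 → each gets rank 2.
The 2 values of 19 occupy positions 3–4 → each gets rank 4.
The 3 values of 5 occupy positions 6–8 → each gets rank 8.
Group A values → pooled ranks: 17→5, 19→4, 19→4, 5→8, 5→8
Rank sum = 5 + 4 + 4 + 8 + 8 = 29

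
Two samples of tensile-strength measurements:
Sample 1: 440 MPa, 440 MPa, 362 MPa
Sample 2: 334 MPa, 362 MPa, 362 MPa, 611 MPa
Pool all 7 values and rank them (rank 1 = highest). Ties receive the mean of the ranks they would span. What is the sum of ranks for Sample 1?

10

Sorted (descending): 611, 440, 440, 362, 362, 362, 334
The 2 values of 440 occupy positions 2–3 → average rank (2+3)/2 = 2.5.
The 3 values of 362 occupy positions 4–6 → average rank 5.
Sample 1 values → pooled ranks: 440→2.5, 440→2.5, 362→5
Rank sum = 2.5 + 2.5 + 5 = 10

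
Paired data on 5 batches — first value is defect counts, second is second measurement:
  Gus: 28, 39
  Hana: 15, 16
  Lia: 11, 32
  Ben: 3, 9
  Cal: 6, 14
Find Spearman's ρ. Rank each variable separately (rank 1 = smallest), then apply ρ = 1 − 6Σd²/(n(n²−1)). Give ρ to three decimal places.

Ranks of variable 1: 5, 4, 3, 1, 2
Ranks of variable 2: 5, 3, 4, 1, 2
d = r₁ − r₂: 0, 1, -1, 0, 0
d²: 0, 1, 1, 0, 0; Σd² = 2
ρ = 1 − 6·2/(5·24) = 1 − 12/120 = 0.900

0.900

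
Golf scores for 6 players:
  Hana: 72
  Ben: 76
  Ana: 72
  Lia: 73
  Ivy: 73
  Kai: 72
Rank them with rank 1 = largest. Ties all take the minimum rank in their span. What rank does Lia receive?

Sorted (descending): 76, 73, 73, 72, 72, 72
The 2 values of 73 occupy positions 2–3 → each gets rank 2.
The 3 values of 72 occupy positions 4–6 → each gets rank 4.
Lia has value 73 → rank 2.

2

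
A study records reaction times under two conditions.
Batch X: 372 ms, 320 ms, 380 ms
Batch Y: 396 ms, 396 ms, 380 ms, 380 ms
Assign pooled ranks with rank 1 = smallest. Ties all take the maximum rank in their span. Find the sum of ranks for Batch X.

8

Sorted (ascending): 320, 372, 380, 380, 380, 396, 396
The 3 values of 380 occupy positions 3–5 → each gets rank 5.
The 2 values of 396 occupy positions 6–7 → each gets rank 7.
Batch X values → pooled ranks: 372→2, 320→1, 380→5
Rank sum = 2 + 1 + 5 = 8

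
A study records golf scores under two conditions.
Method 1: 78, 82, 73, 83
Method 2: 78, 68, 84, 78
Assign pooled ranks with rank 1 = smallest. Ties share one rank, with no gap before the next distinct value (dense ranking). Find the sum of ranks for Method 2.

Sorted (ascending): 68, 73, 78, 78, 78, 82, 83, 84
The 3 values of 78 share dense rank 3.
Remaining distinct values take the next consecutive integers.
Method 2 values → pooled ranks: 78→3, 68→1, 84→6, 78→3
Rank sum = 3 + 1 + 6 + 3 = 13

13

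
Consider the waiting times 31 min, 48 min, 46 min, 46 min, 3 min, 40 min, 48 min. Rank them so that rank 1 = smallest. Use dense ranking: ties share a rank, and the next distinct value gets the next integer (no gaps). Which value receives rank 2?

Sorted (ascending): 3, 31, 40, 46, 46, 48, 48
The 2 values of 46 share dense rank 4.
The 2 values of 48 share dense rank 5.
Remaining distinct values take the next consecutive integers.
Rank 2 → value 31.

31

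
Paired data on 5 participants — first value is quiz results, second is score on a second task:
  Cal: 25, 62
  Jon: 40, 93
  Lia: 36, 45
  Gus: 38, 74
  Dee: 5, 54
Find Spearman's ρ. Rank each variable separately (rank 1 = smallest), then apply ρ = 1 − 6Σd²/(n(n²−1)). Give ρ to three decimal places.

0.700

Ranks of variable 1: 2, 5, 3, 4, 1
Ranks of variable 2: 3, 5, 1, 4, 2
d = r₁ − r₂: -1, 0, 2, 0, -1
d²: 1, 0, 4, 0, 1; Σd² = 6
ρ = 1 − 6·6/(5·24) = 1 − 36/120 = 0.700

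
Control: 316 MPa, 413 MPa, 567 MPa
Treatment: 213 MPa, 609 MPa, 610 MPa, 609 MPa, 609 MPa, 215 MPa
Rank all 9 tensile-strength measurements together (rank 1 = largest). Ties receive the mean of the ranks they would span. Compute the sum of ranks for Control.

18

Sorted (descending): 610, 609, 609, 609, 567, 413, 316, 215, 213
The 3 values of 609 occupy positions 2–4 → average rank 3.
Control values → pooled ranks: 316→7, 413→6, 567→5
Rank sum = 7 + 6 + 5 = 18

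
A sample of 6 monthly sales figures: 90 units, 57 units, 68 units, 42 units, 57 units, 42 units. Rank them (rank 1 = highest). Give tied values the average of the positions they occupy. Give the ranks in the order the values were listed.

Sorted (descending): 90, 68, 57, 57, 42, 42
The 2 values of 57 occupy positions 3–4 → average rank (3+4)/2 = 3.5.
The 2 values of 42 occupy positions 5–6 → average rank (5+6)/2 = 5.5.

1, 3.5, 2, 5.5, 3.5, 5.5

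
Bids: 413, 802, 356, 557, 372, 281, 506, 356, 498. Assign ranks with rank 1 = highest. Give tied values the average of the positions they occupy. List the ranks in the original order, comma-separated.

5, 1, 7.5, 2, 6, 9, 3, 7.5, 4

Sorted (descending): 802, 557, 506, 498, 413, 372, 356, 356, 281
The 2 values of 356 occupy positions 7–8 → average rank (7+8)/2 = 7.5.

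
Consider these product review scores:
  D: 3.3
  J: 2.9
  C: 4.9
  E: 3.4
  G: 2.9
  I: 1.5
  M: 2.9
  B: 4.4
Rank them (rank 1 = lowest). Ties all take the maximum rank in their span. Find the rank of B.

7

Sorted (ascending): 1.5, 2.9, 2.9, 2.9, 3.3, 3.4, 4.4, 4.9
The 3 values of 2.9 occupy positions 2–4 → each gets rank 4.
B has value 4.4 → rank 7.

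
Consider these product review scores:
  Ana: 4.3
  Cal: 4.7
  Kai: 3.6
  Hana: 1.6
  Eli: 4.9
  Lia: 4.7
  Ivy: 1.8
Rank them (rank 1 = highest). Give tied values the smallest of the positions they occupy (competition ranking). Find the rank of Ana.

4

Sorted (descending): 4.9, 4.7, 4.7, 4.3, 3.6, 1.8, 1.6
The 2 values of 4.7 occupy positions 2–3 → each gets rank 2.
Ana has value 4.3 → rank 4.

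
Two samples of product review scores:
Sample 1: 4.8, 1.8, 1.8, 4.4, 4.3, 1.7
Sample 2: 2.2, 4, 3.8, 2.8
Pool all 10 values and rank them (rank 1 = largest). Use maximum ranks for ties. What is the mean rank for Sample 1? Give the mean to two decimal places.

5.67

Sorted (descending): 4.8, 4.4, 4.3, 4, 3.8, 2.8, 2.2, 1.8, 1.8, 1.7
The 2 values of 1.8 occupy positions 8–9 → each gets rank 9.
Sample 1 values → pooled ranks: 4.8→1, 1.8→9, 1.8→9, 4.4→2, 4.3→3, 1.7→10
Mean rank = (1 + 9 + 9 + 2 + 3 + 10) / 6 = 5.67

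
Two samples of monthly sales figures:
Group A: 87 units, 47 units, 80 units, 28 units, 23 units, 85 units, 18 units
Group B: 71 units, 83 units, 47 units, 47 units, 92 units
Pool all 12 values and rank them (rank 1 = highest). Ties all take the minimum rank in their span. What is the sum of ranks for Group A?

Sorted (descending): 92, 87, 85, 83, 80, 71, 47, 47, 47, 28, 23, 18
The 3 values of 47 occupy positions 7–9 → each gets rank 7.
Group A values → pooled ranks: 87→2, 47→7, 80→5, 28→10, 23→11, 85→3, 18→12
Rank sum = 2 + 7 + 5 + 10 + 11 + 3 + 12 = 50

50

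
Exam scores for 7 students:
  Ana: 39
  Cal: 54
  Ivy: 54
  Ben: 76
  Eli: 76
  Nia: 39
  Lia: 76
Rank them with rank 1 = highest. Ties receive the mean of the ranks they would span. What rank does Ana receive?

Sorted (descending): 76, 76, 76, 54, 54, 39, 39
The 3 values of 76 occupy positions 1–3 → average rank 2.
The 2 values of 54 occupy positions 4–5 → average rank (4+5)/2 = 4.5.
The 2 values of 39 occupy positions 6–7 → average rank (6+7)/2 = 6.5.
Ana has value 39 → rank 6.5.

6.5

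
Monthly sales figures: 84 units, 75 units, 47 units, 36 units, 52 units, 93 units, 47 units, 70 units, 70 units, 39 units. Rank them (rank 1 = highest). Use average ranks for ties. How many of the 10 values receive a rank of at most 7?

6

Sorted (descending): 93, 84, 75, 70, 70, 52, 47, 47, 39, 36
The 2 values of 70 occupy positions 4–5 → average rank (4+5)/2 = 4.5.
The 2 values of 47 occupy positions 7–8 → average rank (7+8)/2 = 7.5.
Ranks ≤ 7: {1, 2, 3, 4.5, 4.5, 6} → 6 values.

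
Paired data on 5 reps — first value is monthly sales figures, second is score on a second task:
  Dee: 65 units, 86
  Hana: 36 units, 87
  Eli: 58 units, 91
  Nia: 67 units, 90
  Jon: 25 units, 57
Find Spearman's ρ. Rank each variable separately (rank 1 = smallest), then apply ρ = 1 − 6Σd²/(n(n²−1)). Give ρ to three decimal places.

0.500

Ranks of variable 1: 4, 2, 3, 5, 1
Ranks of variable 2: 2, 3, 5, 4, 1
d = r₁ − r₂: 2, -1, -2, 1, 0
d²: 4, 1, 4, 1, 0; Σd² = 10
ρ = 1 − 6·10/(5·24) = 1 − 60/120 = 0.500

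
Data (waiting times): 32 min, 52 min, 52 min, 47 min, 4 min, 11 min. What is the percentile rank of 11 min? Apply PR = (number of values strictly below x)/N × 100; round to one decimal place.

N = 6.
Strictly below 11: 1. Equal to 11: 1.
PR = 1/6 × 100 = 16.7

16.7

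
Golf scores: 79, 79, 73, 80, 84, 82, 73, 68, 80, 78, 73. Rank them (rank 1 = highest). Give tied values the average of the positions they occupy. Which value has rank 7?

78

Sorted (descending): 84, 82, 80, 80, 79, 79, 78, 73, 73, 73, 68
The 2 values of 80 occupy positions 3–4 → average rank (3+4)/2 = 3.5.
The 2 values of 79 occupy positions 5–6 → average rank (5+6)/2 = 5.5.
The 3 values of 73 occupy positions 8–10 → average rank 9.
Rank 7 → value 78.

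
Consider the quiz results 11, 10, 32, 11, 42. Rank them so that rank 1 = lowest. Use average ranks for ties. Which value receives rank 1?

10

Sorted (ascending): 10, 11, 11, 32, 42
The 2 values of 11 occupy positions 2–3 → average rank (2+3)/2 = 2.5.
Rank 1 → value 10.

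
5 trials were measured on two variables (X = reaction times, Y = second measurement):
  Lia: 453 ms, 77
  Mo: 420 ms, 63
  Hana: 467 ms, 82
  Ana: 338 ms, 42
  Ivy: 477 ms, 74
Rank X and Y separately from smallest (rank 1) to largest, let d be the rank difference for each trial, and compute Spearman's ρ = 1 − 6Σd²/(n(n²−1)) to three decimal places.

Ranks of variable 1: 3, 2, 4, 1, 5
Ranks of variable 2: 4, 2, 5, 1, 3
d = r₁ − r₂: -1, 0, -1, 0, 2
d²: 1, 0, 1, 0, 4; Σd² = 6
ρ = 1 − 6·6/(5·24) = 1 − 36/120 = 0.700

0.700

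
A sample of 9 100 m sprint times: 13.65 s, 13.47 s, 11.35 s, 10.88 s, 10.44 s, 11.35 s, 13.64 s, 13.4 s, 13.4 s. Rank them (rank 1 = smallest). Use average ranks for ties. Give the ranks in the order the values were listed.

9, 7, 3.5, 2, 1, 3.5, 8, 5.5, 5.5

Sorted (ascending): 10.44, 10.88, 11.35, 11.35, 13.4, 13.4, 13.47, 13.64, 13.65
The 2 values of 11.35 occupy positions 3–4 → average rank (3+4)/2 = 3.5.
The 2 values of 13.4 occupy positions 5–6 → average rank (5+6)/2 = 5.5.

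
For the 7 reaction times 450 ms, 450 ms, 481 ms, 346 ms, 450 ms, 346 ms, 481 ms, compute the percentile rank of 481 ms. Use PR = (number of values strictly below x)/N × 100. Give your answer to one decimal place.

N = 7.
Strictly below 481: 5. Equal to 481: 2.
PR = 5/7 × 100 = 71.4

71.4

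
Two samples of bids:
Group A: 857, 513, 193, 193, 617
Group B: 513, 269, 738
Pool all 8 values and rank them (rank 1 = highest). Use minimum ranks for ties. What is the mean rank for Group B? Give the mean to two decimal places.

Sorted (descending): 857, 738, 617, 513, 513, 269, 193, 193
The 2 values of 513 occupy positions 4–5 → each gets rank 4.
The 2 values of 193 occupy positions 7–8 → each gets rank 7.
Group B values → pooled ranks: 513→4, 269→6, 738→2
Mean rank = (4 + 6 + 2) / 3 = 4.00

4.00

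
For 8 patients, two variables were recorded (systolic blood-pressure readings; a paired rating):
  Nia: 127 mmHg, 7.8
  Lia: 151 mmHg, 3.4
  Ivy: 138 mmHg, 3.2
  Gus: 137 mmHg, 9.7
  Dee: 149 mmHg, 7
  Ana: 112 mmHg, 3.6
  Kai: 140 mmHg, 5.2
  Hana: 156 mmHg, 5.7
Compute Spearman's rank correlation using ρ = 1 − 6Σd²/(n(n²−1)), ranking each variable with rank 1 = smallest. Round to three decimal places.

-0.167

Ranks of variable 1: 2, 7, 4, 3, 6, 1, 5, 8
Ranks of variable 2: 7, 2, 1, 8, 6, 3, 4, 5
d = r₁ − r₂: -5, 5, 3, -5, 0, -2, 1, 3
d²: 25, 25, 9, 25, 0, 4, 1, 9; Σd² = 98
ρ = 1 − 6·98/(8·63) = 1 − 588/504 = -0.167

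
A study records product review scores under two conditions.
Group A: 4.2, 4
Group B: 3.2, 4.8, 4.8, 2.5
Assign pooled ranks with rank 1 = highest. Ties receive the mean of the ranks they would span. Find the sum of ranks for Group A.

7

Sorted (descending): 4.8, 4.8, 4.2, 4, 3.2, 2.5
The 2 values of 4.8 occupy positions 1–2 → average rank (1+2)/2 = 1.5.
Group A values → pooled ranks: 4.2→3, 4→4
Rank sum = 3 + 4 = 7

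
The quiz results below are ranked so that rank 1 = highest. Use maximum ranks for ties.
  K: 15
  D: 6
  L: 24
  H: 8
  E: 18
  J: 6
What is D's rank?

6

Sorted (descending): 24, 18, 15, 8, 6, 6
The 2 values of 6 occupy positions 5–6 → each gets rank 6.
D has value 6 → rank 6.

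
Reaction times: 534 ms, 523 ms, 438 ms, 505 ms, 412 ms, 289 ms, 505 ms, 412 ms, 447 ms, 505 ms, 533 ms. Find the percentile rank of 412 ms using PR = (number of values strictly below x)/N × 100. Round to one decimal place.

9.1

N = 11.
Strictly below 412: 1. Equal to 412: 2.
PR = 1/11 × 100 = 9.1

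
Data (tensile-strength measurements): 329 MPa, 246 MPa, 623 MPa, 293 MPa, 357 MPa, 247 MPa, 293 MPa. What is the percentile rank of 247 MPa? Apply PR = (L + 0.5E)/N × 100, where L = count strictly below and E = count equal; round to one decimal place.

21.4

N = 7.
Strictly below 247: 1. Equal to 247: 1.
PR = (1 + 0.5·1)/7 × 100 = 21.4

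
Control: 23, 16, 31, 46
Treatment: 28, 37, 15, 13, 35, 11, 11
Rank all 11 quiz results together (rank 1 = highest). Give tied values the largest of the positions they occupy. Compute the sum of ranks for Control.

Sorted (descending): 46, 37, 35, 31, 28, 23, 16, 15, 13, 11, 11
The 2 values of 11 occupy positions 10–11 → each gets rank 11.
Control values → pooled ranks: 23→6, 16→7, 31→4, 46→1
Rank sum = 6 + 7 + 4 + 1 = 18

18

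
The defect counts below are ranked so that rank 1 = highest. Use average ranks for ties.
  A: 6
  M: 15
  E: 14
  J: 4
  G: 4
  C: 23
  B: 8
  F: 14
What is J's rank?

7.5

Sorted (descending): 23, 15, 14, 14, 8, 6, 4, 4
The 2 values of 14 occupy positions 3–4 → average rank (3+4)/2 = 3.5.
The 2 values of 4 occupy positions 7–8 → average rank (7+8)/2 = 7.5.
J has value 4 → rank 7.5.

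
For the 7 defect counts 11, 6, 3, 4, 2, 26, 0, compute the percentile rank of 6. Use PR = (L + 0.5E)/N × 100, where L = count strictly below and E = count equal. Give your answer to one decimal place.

64.3

N = 7.
Strictly below 6: 4. Equal to 6: 1.
PR = (4 + 0.5·1)/7 × 100 = 64.3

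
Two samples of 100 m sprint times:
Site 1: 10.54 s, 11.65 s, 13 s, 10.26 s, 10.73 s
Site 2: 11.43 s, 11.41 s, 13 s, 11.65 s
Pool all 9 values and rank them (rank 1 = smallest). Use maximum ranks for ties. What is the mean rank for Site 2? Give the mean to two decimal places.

Sorted (ascending): 10.26, 10.54, 10.73, 11.41, 11.43, 11.65, 11.65, 13, 13
The 2 values of 11.65 occupy positions 6–7 → each gets rank 7.
The 2 values of 13 occupy positions 8–9 → each gets rank 9.
Site 2 values → pooled ranks: 11.43→5, 11.41→4, 13→9, 11.65→7
Mean rank = (5 + 4 + 9 + 7) / 4 = 6.25

6.25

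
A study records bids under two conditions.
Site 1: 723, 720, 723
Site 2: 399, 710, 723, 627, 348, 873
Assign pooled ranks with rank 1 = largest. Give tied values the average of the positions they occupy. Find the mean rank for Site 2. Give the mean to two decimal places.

5.67

Sorted (descending): 873, 723, 723, 723, 720, 710, 627, 399, 348
The 3 values of 723 occupy positions 2–4 → average rank 3.
Site 2 values → pooled ranks: 399→8, 710→6, 723→3, 627→7, 348→9, 873→1
Mean rank = (8 + 6 + 3 + 7 + 9 + 1) / 6 = 5.67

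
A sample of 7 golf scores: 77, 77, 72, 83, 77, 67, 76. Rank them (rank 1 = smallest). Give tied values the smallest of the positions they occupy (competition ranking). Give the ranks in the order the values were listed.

4, 4, 2, 7, 4, 1, 3

Sorted (ascending): 67, 72, 76, 77, 77, 77, 83
The 3 values of 77 occupy positions 4–6 → each gets rank 4.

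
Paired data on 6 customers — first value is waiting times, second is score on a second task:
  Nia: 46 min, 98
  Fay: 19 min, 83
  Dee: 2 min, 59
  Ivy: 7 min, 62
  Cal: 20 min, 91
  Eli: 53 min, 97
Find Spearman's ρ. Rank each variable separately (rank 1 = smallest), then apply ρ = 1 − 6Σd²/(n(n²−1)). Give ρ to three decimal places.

0.943

Ranks of variable 1: 5, 3, 1, 2, 4, 6
Ranks of variable 2: 6, 3, 1, 2, 4, 5
d = r₁ − r₂: -1, 0, 0, 0, 0, 1
d²: 1, 0, 0, 0, 0, 1; Σd² = 2
ρ = 1 − 6·2/(6·35) = 1 − 12/210 = 0.943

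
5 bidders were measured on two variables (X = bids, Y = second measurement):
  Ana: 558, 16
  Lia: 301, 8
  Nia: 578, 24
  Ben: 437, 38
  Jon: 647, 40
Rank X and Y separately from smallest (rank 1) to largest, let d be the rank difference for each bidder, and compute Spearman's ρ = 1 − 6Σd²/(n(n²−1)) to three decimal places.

0.700

Ranks of variable 1: 3, 1, 4, 2, 5
Ranks of variable 2: 2, 1, 3, 4, 5
d = r₁ − r₂: 1, 0, 1, -2, 0
d²: 1, 0, 1, 4, 0; Σd² = 6
ρ = 1 − 6·6/(5·24) = 1 − 36/120 = 0.700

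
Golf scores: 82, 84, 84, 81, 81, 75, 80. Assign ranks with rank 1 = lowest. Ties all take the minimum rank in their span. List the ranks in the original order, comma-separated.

5, 6, 6, 3, 3, 1, 2

Sorted (ascending): 75, 80, 81, 81, 82, 84, 84
The 2 values of 81 occupy positions 3–4 → each gets rank 3.
The 2 values of 84 occupy positions 6–7 → each gets rank 6.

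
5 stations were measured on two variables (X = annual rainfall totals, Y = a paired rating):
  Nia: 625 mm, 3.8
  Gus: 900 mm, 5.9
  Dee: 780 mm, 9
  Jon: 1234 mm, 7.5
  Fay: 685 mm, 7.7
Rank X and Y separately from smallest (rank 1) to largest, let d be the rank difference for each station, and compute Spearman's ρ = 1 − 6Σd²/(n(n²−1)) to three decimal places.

Ranks of variable 1: 1, 4, 3, 5, 2
Ranks of variable 2: 1, 2, 5, 3, 4
d = r₁ − r₂: 0, 2, -2, 2, -2
d²: 0, 4, 4, 4, 4; Σd² = 16
ρ = 1 − 6·16/(5·24) = 1 − 96/120 = 0.200

0.200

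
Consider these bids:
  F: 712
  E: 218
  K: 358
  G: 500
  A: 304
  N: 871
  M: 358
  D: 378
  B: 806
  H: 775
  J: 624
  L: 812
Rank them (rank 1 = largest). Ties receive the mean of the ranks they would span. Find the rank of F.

Sorted (descending): 871, 812, 806, 775, 712, 624, 500, 378, 358, 358, 304, 218
The 2 values of 358 occupy positions 9–10 → average rank (9+10)/2 = 9.5.
F has value 712 → rank 5.

5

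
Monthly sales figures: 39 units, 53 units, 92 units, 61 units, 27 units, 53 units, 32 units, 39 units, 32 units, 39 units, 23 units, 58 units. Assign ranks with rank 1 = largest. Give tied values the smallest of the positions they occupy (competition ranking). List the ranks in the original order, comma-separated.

6, 4, 1, 2, 11, 4, 9, 6, 9, 6, 12, 3

Sorted (descending): 92, 61, 58, 53, 53, 39, 39, 39, 32, 32, 27, 23
The 2 values of 53 occupy positions 4–5 → each gets rank 4.
The 3 values of 39 occupy positions 6–8 → each gets rank 6.
The 2 values of 32 occupy positions 9–10 → each gets rank 9.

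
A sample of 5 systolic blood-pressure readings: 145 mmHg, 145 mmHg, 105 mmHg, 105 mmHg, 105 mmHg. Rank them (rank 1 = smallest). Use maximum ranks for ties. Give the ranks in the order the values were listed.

Sorted (ascending): 105, 105, 105, 145, 145
The 3 values of 105 occupy positions 1–3 → each gets rank 3.
The 2 values of 145 occupy positions 4–5 → each gets rank 5.

5, 5, 3, 3, 3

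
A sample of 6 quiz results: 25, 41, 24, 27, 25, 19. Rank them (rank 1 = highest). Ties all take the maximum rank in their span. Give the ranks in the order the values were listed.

Sorted (descending): 41, 27, 25, 25, 24, 19
The 2 values of 25 occupy positions 3–4 → each gets rank 4.

4, 1, 5, 2, 4, 6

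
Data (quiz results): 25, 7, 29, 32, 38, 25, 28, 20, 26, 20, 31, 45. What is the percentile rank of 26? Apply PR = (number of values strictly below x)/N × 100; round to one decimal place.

41.7

N = 12.
Strictly below 26: 5. Equal to 26: 1.
PR = 5/12 × 100 = 41.7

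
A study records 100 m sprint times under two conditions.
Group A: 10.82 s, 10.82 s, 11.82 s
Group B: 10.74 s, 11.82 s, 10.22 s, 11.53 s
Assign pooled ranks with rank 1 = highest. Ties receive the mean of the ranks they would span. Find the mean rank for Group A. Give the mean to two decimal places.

Sorted (descending): 11.82, 11.82, 11.53, 10.82, 10.82, 10.74, 10.22
The 2 values of 11.82 occupy positions 1–2 → average rank (1+2)/2 = 1.5.
The 2 values of 10.82 occupy positions 4–5 → average rank (4+5)/2 = 4.5.
Group A values → pooled ranks: 10.82→4.5, 10.82→4.5, 11.82→1.5
Mean rank = (4.5 + 4.5 + 1.5) / 3 = 3.50

3.50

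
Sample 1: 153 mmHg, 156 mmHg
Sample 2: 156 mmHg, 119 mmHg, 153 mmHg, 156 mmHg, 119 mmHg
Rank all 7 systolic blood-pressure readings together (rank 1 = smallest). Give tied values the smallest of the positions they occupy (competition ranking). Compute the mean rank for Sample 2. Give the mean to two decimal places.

Sorted (ascending): 119, 119, 153, 153, 156, 156, 156
The 2 values of 119 occupy positions 1–2 → each gets rank 1.
The 2 values of 153 occupy positions 3–4 → each gets rank 3.
The 3 values of 156 occupy positions 5–7 → each gets rank 5.
Sample 2 values → pooled ranks: 156→5, 119→1, 153→3, 156→5, 119→1
Mean rank = (5 + 1 + 3 + 5 + 1) / 5 = 3.00

3.00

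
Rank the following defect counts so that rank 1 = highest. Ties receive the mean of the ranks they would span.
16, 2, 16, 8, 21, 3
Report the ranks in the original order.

2.5, 6, 2.5, 4, 1, 5

Sorted (descending): 21, 16, 16, 8, 3, 2
The 2 values of 16 occupy positions 2–3 → average rank (2+3)/2 = 2.5.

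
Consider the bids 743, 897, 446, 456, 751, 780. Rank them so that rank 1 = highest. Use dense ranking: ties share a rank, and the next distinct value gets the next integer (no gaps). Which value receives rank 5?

Sorted (descending): 897, 780, 751, 743, 456, 446
No ties — each value takes its position as its rank.
Rank 5 → value 456.

456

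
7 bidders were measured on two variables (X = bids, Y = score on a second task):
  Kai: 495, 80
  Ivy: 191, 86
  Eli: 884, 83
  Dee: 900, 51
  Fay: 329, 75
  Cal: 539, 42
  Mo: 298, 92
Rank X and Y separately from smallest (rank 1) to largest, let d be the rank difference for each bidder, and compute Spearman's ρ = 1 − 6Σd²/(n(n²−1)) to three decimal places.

Ranks of variable 1: 4, 1, 6, 7, 3, 5, 2
Ranks of variable 2: 4, 6, 5, 2, 3, 1, 7
d = r₁ − r₂: 0, -5, 1, 5, 0, 4, -5
d²: 0, 25, 1, 25, 0, 16, 25; Σd² = 92
ρ = 1 − 6·92/(7·48) = 1 − 552/336 = -0.643

-0.643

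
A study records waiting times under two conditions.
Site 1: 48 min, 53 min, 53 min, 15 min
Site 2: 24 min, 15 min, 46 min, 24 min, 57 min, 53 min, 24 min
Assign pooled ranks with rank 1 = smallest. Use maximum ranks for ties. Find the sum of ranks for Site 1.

Sorted (ascending): 15, 15, 24, 24, 24, 46, 48, 53, 53, 53, 57
The 2 values of 15 occupy positions 1–2 → each gets rank 2.
The 3 values of 24 occupy positions 3–5 → each gets rank 5.
The 3 values of 53 occupy positions 8–10 → each gets rank 10.
Site 1 values → pooled ranks: 48→7, 53→10, 53→10, 15→2
Rank sum = 7 + 10 + 10 + 2 = 29

29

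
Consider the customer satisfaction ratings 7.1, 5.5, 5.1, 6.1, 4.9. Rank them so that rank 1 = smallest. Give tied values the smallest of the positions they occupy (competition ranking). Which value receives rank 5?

7.1

Sorted (ascending): 4.9, 5.1, 5.5, 6.1, 7.1
No ties — each value takes its position as its rank.
Rank 5 → value 7.1.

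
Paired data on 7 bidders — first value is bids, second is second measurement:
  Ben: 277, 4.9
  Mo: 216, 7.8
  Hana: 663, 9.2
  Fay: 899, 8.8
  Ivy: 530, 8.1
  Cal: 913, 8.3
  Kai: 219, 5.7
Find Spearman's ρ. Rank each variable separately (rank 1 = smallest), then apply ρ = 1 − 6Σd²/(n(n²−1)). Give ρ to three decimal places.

Ranks of variable 1: 3, 1, 5, 6, 4, 7, 2
Ranks of variable 2: 1, 3, 7, 6, 4, 5, 2
d = r₁ − r₂: 2, -2, -2, 0, 0, 2, 0
d²: 4, 4, 4, 0, 0, 4, 0; Σd² = 16
ρ = 1 − 6·16/(7·48) = 1 − 96/336 = 0.714

0.714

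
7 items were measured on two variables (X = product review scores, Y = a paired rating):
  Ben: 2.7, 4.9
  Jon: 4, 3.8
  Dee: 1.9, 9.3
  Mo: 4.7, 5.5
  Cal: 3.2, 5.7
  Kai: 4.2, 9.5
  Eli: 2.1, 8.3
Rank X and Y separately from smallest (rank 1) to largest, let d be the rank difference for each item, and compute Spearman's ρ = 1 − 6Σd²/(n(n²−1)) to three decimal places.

-0.214

Ranks of variable 1: 3, 5, 1, 7, 4, 6, 2
Ranks of variable 2: 2, 1, 6, 3, 4, 7, 5
d = r₁ − r₂: 1, 4, -5, 4, 0, -1, -3
d²: 1, 16, 25, 16, 0, 1, 9; Σd² = 68
ρ = 1 − 6·68/(7·48) = 1 − 408/336 = -0.214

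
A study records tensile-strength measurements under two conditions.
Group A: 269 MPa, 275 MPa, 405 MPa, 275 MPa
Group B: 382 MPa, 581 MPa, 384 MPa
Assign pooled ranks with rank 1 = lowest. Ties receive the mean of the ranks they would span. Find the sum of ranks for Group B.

16

Sorted (ascending): 269, 275, 275, 382, 384, 405, 581
The 2 values of 275 occupy positions 2–3 → average rank (2+3)/2 = 2.5.
Group B values → pooled ranks: 382→4, 581→7, 384→5
Rank sum = 4 + 7 + 5 = 16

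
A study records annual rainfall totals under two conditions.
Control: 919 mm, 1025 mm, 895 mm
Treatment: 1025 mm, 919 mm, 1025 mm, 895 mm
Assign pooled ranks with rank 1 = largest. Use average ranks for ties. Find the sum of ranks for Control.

Sorted (descending): 1025, 1025, 1025, 919, 919, 895, 895
The 3 values of 1025 occupy positions 1–3 → average rank 2.
The 2 values of 919 occupy positions 4–5 → average rank (4+5)/2 = 4.5.
The 2 values of 895 occupy positions 6–7 → average rank (6+7)/2 = 6.5.
Control values → pooled ranks: 919→4.5, 1025→2, 895→6.5
Rank sum = 4.5 + 2 + 6.5 = 13

13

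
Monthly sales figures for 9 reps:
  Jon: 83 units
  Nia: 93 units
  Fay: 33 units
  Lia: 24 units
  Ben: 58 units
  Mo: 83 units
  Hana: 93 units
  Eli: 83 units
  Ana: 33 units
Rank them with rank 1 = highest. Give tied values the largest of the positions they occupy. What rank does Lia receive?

Sorted (descending): 93, 93, 83, 83, 83, 58, 33, 33, 24
The 2 values of 93 occupy positions 1–2 → each gets rank 2.
The 3 values of 83 occupy positions 3–5 → each gets rank 5.
The 2 values of 33 occupy positions 7–8 → each gets rank 8.
Lia has value 24 units → rank 9.

9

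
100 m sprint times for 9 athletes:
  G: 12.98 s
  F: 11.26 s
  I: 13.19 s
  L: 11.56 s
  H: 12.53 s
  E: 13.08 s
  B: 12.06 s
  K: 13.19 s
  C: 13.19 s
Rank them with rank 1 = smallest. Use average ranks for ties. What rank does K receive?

Sorted (ascending): 11.26, 11.56, 12.06, 12.53, 12.98, 13.08, 13.19, 13.19, 13.19
The 3 values of 13.19 occupy positions 7–9 → average rank 8.
K has value 13.19 s → rank 8.

8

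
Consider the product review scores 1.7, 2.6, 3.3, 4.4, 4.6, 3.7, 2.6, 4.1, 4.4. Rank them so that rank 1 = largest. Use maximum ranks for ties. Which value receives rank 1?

4.6

Sorted (descending): 4.6, 4.4, 4.4, 4.1, 3.7, 3.3, 2.6, 2.6, 1.7
The 2 values of 4.4 occupy positions 2–3 → each gets rank 3.
The 2 values of 2.6 occupy positions 7–8 → each gets rank 8.
Rank 1 → value 4.6.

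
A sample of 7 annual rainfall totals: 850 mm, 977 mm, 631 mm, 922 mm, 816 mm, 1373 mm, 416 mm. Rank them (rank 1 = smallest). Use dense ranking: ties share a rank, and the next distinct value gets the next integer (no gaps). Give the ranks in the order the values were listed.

Sorted (ascending): 416, 631, 816, 850, 922, 977, 1373
No ties — each value takes its position as its rank.

4, 6, 2, 5, 3, 7, 1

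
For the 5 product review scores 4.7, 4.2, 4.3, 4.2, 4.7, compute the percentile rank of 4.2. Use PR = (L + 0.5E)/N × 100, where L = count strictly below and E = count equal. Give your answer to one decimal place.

20.0

N = 5.
Strictly below 4.2: 0. Equal to 4.2: 2.
PR = (0 + 0.5·2)/5 × 100 = 20.0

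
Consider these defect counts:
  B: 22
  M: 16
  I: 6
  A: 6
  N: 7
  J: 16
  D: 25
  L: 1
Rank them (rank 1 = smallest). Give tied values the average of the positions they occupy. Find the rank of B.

Sorted (ascending): 1, 6, 6, 7, 16, 16, 22, 25
The 2 values of 6 occupy positions 2–3 → average rank (2+3)/2 = 2.5.
The 2 values of 16 occupy positions 5–6 → average rank (5+6)/2 = 5.5.
B has value 22 → rank 7.

7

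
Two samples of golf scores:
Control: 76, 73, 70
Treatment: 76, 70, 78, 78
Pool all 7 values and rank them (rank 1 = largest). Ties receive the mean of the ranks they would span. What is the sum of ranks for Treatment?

Sorted (descending): 78, 78, 76, 76, 73, 70, 70
The 2 values of 78 occupy positions 1–2 → average rank (1+2)/2 = 1.5.
The 2 values of 76 occupy positions 3–4 → average rank (3+4)/2 = 3.5.
The 2 values of 70 occupy positions 6–7 → average rank (6+7)/2 = 6.5.
Treatment values → pooled ranks: 76→3.5, 70→6.5, 78→1.5, 78→1.5
Rank sum = 3.5 + 6.5 + 1.5 + 1.5 = 13

13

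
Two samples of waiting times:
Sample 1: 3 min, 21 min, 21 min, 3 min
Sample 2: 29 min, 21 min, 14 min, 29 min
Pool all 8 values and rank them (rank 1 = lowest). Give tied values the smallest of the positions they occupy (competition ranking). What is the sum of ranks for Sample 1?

Sorted (ascending): 3, 3, 14, 21, 21, 21, 29, 29
The 2 values of 3 occupy positions 1–2 → each gets rank 1.
The 3 values of 21 occupy positions 4–6 → each gets rank 4.
The 2 values of 29 occupy positions 7–8 → each gets rank 7.
Sample 1 values → pooled ranks: 3→1, 21→4, 21→4, 3→1
Rank sum = 1 + 4 + 4 + 1 = 10

10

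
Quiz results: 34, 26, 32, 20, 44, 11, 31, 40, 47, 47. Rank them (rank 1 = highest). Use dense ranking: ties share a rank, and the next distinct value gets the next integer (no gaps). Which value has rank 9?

Sorted (descending): 47, 47, 44, 40, 34, 32, 31, 26, 20, 11
The 2 values of 47 share dense rank 1.
Remaining distinct values take the next consecutive integers.
Rank 9 → value 11.

11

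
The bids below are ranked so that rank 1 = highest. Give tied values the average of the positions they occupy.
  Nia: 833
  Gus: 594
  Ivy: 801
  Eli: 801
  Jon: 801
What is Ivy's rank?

3

Sorted (descending): 833, 801, 801, 801, 594
The 3 values of 801 occupy positions 2–4 → average rank 3.
Ivy has value 801 → rank 3.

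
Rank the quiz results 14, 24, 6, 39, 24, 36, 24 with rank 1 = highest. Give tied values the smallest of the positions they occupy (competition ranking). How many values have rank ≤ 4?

5

Sorted (descending): 39, 36, 24, 24, 24, 14, 6
The 3 values of 24 occupy positions 3–5 → each gets rank 3.
Ranks ≤ 4: {1, 2, 3, 3, 3} → 5 values.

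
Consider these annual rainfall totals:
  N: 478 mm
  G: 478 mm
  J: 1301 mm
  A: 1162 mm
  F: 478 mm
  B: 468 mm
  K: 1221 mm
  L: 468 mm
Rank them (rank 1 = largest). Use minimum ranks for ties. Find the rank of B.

Sorted (descending): 1301, 1221, 1162, 478, 478, 478, 468, 468
The 3 values of 478 occupy positions 4–6 → each gets rank 4.
The 2 values of 468 occupy positions 7–8 → each gets rank 7.
B has value 468 mm → rank 7.

7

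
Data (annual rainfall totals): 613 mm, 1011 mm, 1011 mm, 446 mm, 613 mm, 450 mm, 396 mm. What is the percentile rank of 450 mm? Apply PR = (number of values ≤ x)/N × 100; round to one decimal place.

42.9

N = 7.
Strictly below 450: 2. Equal to 450: 1.
PR = 3/7 × 100 = 42.9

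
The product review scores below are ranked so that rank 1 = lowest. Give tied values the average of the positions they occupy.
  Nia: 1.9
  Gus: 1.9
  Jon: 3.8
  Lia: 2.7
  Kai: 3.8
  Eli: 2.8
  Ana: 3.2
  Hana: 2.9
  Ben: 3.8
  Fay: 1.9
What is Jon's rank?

Sorted (ascending): 1.9, 1.9, 1.9, 2.7, 2.8, 2.9, 3.2, 3.8, 3.8, 3.8
The 3 values of 1.9 occupy positions 1–3 → average rank 2.
The 3 values of 3.8 occupy positions 8–10 → average rank 9.
Jon has value 3.8 → rank 9.

9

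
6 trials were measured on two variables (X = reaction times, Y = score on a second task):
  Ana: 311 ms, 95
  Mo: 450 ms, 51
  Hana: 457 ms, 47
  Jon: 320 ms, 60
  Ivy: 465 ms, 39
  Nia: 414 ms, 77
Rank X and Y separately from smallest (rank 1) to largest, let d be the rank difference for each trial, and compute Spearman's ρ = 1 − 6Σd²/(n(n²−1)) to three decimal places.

Ranks of variable 1: 1, 4, 5, 2, 6, 3
Ranks of variable 2: 6, 3, 2, 4, 1, 5
d = r₁ − r₂: -5, 1, 3, -2, 5, -2
d²: 25, 1, 9, 4, 25, 4; Σd² = 68
ρ = 1 − 6·68/(6·35) = 1 − 408/210 = -0.943

-0.943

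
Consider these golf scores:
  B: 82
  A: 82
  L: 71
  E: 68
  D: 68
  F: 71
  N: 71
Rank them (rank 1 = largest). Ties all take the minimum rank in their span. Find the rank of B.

Sorted (descending): 82, 82, 71, 71, 71, 68, 68
The 2 values of 82 occupy positions 1–2 → each gets rank 1.
The 3 values of 71 occupy positions 3–5 → each gets rank 3.
The 2 values of 68 occupy positions 6–7 → each gets rank 6.
B has value 82 → rank 1.

1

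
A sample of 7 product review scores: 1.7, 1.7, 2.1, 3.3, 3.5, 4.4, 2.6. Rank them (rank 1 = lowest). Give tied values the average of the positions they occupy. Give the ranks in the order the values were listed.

1.5, 1.5, 3, 5, 6, 7, 4

Sorted (ascending): 1.7, 1.7, 2.1, 2.6, 3.3, 3.5, 4.4
The 2 values of 1.7 occupy positions 1–2 → average rank (1+2)/2 = 1.5.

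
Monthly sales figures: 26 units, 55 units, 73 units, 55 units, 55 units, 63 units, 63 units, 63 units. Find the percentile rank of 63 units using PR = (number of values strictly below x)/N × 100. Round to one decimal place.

N = 8.
Strictly below 63: 4. Equal to 63: 3.
PR = 4/8 × 100 = 50.0

50.0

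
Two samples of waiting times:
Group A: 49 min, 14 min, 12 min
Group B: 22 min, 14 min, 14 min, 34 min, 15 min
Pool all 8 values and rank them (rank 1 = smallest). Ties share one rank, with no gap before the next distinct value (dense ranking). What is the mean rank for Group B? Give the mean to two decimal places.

Sorted (ascending): 12, 14, 14, 14, 15, 22, 34, 49
The 3 values of 14 share dense rank 2.
Remaining distinct values take the next consecutive integers.
Group B values → pooled ranks: 22→4, 14→2, 14→2, 34→5, 15→3
Mean rank = (4 + 2 + 2 + 5 + 3) / 5 = 3.20

3.20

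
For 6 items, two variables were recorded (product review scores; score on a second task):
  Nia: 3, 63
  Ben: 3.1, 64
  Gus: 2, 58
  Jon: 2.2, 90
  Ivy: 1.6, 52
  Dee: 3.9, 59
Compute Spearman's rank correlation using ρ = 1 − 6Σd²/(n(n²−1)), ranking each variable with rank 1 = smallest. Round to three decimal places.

Ranks of variable 1: 4, 5, 2, 3, 1, 6
Ranks of variable 2: 4, 5, 2, 6, 1, 3
d = r₁ − r₂: 0, 0, 0, -3, 0, 3
d²: 0, 0, 0, 9, 0, 9; Σd² = 18
ρ = 1 − 6·18/(6·35) = 1 − 108/210 = 0.486

0.486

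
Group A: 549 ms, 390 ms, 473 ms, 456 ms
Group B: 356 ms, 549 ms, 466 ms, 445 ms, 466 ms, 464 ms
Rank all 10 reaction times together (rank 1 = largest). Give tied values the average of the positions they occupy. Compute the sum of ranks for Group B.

34.5

Sorted (descending): 549, 549, 473, 466, 466, 464, 456, 445, 390, 356
The 2 values of 549 occupy positions 1–2 → average rank (1+2)/2 = 1.5.
The 2 values of 466 occupy positions 4–5 → average rank (4+5)/2 = 4.5.
Group B values → pooled ranks: 356→10, 549→1.5, 466→4.5, 445→8, 466→4.5, 464→6
Rank sum = 10 + 1.5 + 4.5 + 8 + 4.5 + 6 = 34.5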